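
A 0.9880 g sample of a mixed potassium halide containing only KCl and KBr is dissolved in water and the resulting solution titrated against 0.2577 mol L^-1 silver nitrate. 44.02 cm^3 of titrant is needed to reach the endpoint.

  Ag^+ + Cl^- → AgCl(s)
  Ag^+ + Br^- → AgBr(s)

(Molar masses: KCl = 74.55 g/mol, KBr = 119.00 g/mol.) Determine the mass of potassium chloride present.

n(AgNO3) = 0.04402 × 0.2577 = 0.01134 mol
Let x = n(KCl), y = n(KBr).
Titrant: 1x + 1y = 0.01134;  mass: 74.55x + 119.00y = 0.9880
Solving, x = 8.142 × 10^-3 mol, y = 3.202 × 10^-3 mol
mass of KCl = 8.142 × 10^-3 × 74.55 = 0.6070 g

0.6070 g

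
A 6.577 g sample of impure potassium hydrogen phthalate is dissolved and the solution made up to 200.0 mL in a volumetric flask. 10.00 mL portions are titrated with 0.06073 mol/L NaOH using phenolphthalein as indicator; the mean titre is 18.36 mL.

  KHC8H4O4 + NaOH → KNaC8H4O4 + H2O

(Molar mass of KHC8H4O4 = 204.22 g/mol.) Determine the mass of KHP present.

n(NaOH) per titration = 0.01836 × 0.06073 = 1.115 × 10^-3 mol
n(KHC8H4O4) in each aliquot = 1.115 × 10^-3 mol (1:1 ratio)
n(KHC8H4O4) in the whole flask = 1.115 × 10^-3 × 200.0/10.00 = 0.02230 mol
mass of KHC8H4O4 = 0.02230 × 204.22 = 4.554 g

4.554 g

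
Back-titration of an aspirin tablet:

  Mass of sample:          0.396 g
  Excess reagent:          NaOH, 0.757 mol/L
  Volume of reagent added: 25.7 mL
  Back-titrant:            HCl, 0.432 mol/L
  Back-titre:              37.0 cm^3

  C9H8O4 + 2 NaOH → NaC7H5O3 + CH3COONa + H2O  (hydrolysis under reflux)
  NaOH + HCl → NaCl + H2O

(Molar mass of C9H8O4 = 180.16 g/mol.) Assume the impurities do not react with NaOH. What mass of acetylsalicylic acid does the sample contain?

n(NaOH) added = 0.0257 × 0.757 = 0.0195 mol
n(HCl) used in back-titration = 0.0370 × 0.432 = 0.0160 mol
n(NaOH) left over = 0.0160 mol (1:1 ratio)
n(NaOH) consumed by analyte = 0.0195 − 0.0160 = 3.47 × 10^-3 mol
From the 1:2 ratio, n(C9H8O4) = 1/2 × 3.47 × 10^-3 = 1.74 × 10^-3 mol
mass of C9H8O4 = 1.74 × 10^-3 × 180.16 = 0.313 g

0.313 g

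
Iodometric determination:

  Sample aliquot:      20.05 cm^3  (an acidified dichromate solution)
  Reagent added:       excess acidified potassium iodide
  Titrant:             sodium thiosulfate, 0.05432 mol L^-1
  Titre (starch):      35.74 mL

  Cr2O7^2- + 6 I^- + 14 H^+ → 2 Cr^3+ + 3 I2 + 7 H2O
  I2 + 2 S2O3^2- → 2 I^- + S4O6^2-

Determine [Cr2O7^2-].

n(S2O3^2-) = 0.03574 × 0.05432 = 1.941 × 10^-3 mol
n(I2) = n(S2O3^2-)/2 = 9.707 × 10^-4 mol
From the 1:3 ratio, n(Cr2O7^2-) in the aliquot = 1/3 × 9.707 × 10^-4 = 3.236 × 10^-4 mol
[Cr2O7^2-] = 3.236 × 10^-4 / 0.02005 = 0.01614 mol/L

0.01614 mol/L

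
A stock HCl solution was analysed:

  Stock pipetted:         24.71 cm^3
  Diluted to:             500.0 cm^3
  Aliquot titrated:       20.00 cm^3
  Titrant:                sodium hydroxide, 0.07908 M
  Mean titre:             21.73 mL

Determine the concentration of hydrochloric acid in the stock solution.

1.739 M

HCl + NaOH → NaCl + H2O
n(NaOH) = 0.02173 × 0.07908 = 1.718 × 10^-3 mol
n(HCl) in the aliquot = 1.718 × 10^-3 mol (1:1 ratio)
[HCl]_dilute = 1.718 × 10^-3 / 0.02000 = 0.08592 mol/L
Dilution factor = 500.0 / 24.71 = 20.23
[HCl]_stock = 0.08592 × 20.23 = 1.739 mol/L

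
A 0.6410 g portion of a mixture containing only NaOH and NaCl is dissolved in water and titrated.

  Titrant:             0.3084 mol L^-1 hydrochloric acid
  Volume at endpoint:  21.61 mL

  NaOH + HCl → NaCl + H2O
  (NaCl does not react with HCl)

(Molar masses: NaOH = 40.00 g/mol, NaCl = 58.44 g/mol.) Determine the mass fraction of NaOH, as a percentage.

41.59 %

n(HCl) = 0.02161 × 0.3084 = 6.665 × 10^-3 mol
Let x = n(NaOH), y = n(NaCl).
Titrant: 1x = 6.665 × 10^-3;  mass: 40.00x + 58.44y = 0.6410
Solving, x = 6.665 × 10^-3 mol, y = 6.407 × 10^-3 mol
mass of NaOH = 6.665 × 10^-3 × 40.00 = 0.2666 g
% NaOH = 0.2666 / 0.6410 × 100 = 41.59 %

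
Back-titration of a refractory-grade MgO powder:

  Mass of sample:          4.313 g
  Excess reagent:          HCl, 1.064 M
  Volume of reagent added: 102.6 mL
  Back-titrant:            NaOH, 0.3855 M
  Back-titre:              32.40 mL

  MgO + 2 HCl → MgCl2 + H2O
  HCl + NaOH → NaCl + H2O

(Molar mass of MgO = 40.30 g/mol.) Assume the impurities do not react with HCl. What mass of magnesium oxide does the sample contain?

n(HCl) added = 0.1026 × 1.064 = 0.1092 mol
n(NaOH) used in back-titration = 0.03240 × 0.3855 = 0.01249 mol
n(HCl) left over = 0.01249 mol (1:1 ratio)
n(HCl) consumed by analyte = 0.1092 − 0.01249 = 0.09668 mol
From the 1:2 ratio, n(MgO) = 1/2 × 0.09668 = 0.04834 mol
mass of MgO = 0.04834 × 40.30 = 1.948 g

1.948 g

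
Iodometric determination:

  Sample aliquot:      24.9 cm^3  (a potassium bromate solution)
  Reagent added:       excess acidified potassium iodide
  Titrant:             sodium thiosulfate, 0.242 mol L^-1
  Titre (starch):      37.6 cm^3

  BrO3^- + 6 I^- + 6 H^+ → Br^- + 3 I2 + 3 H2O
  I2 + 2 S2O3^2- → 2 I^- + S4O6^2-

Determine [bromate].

n(S2O3^2-) = 0.0376 × 0.242 = 9.10 × 10^-3 mol
n(I2) = n(S2O3^2-)/2 = 4.55 × 10^-3 mol
From the 1:3 ratio, n(BrO3^-) in the aliquot = 1/3 × 4.55 × 10^-3 = 1.52 × 10^-3 mol
[BrO3^-] = 1.52 × 10^-3 / 0.0249 = 0.0609 mol/L

0.0609 mol/L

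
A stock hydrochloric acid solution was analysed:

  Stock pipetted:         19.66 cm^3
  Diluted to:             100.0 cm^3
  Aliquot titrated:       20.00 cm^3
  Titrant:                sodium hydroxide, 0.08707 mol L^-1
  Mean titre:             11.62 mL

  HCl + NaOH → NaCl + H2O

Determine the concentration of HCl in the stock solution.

0.2573 mol/L

n(NaOH) = 0.01162 × 0.08707 = 1.012 × 10^-3 mol
n(HCl) in the aliquot = 1.012 × 10^-3 mol (1:1 ratio)
[HCl]_dilute = 1.012 × 10^-3 / 0.02000 = 0.05059 mol/L
Dilution factor = 100.0 / 19.66 = 5.086
[HCl]_stock = 0.05059 × 5.086 = 0.2573 mol/L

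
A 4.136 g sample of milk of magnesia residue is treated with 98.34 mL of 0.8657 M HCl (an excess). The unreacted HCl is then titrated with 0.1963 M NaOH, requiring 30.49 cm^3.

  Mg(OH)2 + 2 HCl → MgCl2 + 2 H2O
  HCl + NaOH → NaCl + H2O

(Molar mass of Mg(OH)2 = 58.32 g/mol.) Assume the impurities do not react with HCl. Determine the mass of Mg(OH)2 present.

2.308 g

n(HCl) added = 0.09834 × 0.8657 = 0.08513 mol
n(NaOH) used in back-titration = 0.03049 × 0.1963 = 5.985 × 10^-3 mol
n(HCl) left over = 5.985 × 10^-3 mol (1:1 ratio)
n(HCl) consumed by analyte = 0.08513 − 5.985 × 10^-3 = 0.07915 mol
From the 1:2 ratio, n(Mg(OH)2) = 1/2 × 0.07915 = 0.03957 mol
mass of Mg(OH)2 = 0.03957 × 58.32 = 2.308 g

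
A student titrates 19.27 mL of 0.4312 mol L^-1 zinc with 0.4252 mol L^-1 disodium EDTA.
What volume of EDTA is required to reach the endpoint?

Zn^2+ + EDTA^4- → [Zn(EDTA)]^2-
n(Zn2+) = 0.01927 L × 0.4312 mol/L = 8.309 × 10^-3 mol
n(EDTA) = 8.309 × 10^-3 mol (1:1 stoichiometry)
V(EDTA) = 8.309 × 10^-3 mol / 0.4252 mol/L = 0.01954 L = 19.54 mL

19.54 mL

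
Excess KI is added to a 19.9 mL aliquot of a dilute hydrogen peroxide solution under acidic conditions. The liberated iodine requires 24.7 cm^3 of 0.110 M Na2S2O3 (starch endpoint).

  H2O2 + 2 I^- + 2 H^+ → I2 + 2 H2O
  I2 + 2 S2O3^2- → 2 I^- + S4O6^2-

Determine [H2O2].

n(S2O3^2-) = 0.0247 × 0.110 = 2.72 × 10^-3 mol
n(I2) = n(S2O3^2-)/2 = 1.36 × 10^-3 mol
n(H2O2) in the aliquot = 1.36 × 10^-3 mol (1:1 ratio)
[H2O2] = 1.36 × 10^-3 / 0.0199 = 0.0683 mol/L

0.0683 M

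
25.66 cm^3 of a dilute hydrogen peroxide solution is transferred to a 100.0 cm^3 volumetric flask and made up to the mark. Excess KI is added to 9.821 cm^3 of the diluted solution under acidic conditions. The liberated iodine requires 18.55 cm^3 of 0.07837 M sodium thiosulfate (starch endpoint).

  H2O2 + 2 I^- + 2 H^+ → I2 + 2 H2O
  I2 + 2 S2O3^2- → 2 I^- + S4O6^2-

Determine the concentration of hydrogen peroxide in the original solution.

0.2884 M

n(S2O3^2-) = 0.01855 × 0.07837 = 1.454 × 10^-3 mol
n(I2) = n(S2O3^2-)/2 = 7.269 × 10^-4 mol
n(H2O2) in the aliquot = 7.269 × 10^-4 mol (1:1 ratio)
[H2O2]_dilute = 7.269 × 10^-4 / 0.009821 = 0.07401 mol/L
[H2O2]_original = 0.07401 × 100.0/25.66 = 0.2884 mol/L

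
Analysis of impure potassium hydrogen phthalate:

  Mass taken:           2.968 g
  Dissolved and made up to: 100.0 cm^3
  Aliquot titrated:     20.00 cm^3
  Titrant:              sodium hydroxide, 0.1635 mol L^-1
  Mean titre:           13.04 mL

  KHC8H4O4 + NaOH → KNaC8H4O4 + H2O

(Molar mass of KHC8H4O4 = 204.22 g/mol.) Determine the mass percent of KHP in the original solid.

n(NaOH) per titration = 0.01304 × 0.1635 = 2.132 × 10^-3 mol
n(KHC8H4O4) in each aliquot = 2.132 × 10^-3 mol (1:1 ratio)
n(KHC8H4O4) in the whole flask = 2.132 × 10^-3 × 100.0/20.00 = 0.01066 mol
mass of KHC8H4O4 = 0.01066 × 204.22 = 2.177 g
% KHC8H4O4 = 2.177 / 2.968 × 100 = 73.35 %

73.35 %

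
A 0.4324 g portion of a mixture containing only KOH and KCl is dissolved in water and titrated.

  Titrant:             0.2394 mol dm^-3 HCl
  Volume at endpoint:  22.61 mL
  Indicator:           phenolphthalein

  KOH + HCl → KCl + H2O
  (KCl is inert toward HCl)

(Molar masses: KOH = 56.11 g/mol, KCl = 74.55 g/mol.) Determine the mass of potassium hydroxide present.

0.3037 g

n(HCl) = 0.02261 × 0.2394 = 5.413 × 10^-3 mol
Let x = n(KOH), y = n(KCl).
Titrant: 1x = 5.413 × 10^-3;  mass: 56.11x + 74.55y = 0.4324
Solving, x = 5.413 × 10^-3 mol, y = 1.726 × 10^-3 mol
mass of KOH = 5.413 × 10^-3 × 56.11 = 0.3037 g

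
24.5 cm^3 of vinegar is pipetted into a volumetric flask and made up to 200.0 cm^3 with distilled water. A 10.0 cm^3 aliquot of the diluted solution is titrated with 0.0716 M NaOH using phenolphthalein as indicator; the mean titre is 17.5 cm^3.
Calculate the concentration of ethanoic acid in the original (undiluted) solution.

CH3COOH + NaOH → CH3COONa + H2O
n(NaOH) = 0.0175 × 0.0716 = 1.25 × 10^-3 mol
n(CH3COOH) in the aliquot = 1.25 × 10^-3 mol (1:1 ratio)
[CH3COOH]_dilute = 1.25 × 10^-3 / 0.0100 = 0.125 mol/L
Dilution factor = 200.0 / 24.5 = 8.163
[CH3COOH]_stock = 0.125 × 8.163 = 1.02 mol/L

1.02 M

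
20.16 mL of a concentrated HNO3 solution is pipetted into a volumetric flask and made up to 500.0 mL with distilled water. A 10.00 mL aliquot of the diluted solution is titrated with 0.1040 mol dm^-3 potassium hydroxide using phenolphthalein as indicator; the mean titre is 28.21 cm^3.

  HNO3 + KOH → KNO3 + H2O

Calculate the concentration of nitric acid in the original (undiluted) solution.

7.276 mol/L

n(KOH) = 0.02821 × 0.1040 = 2.934 × 10^-3 mol
n(HNO3) in the aliquot = 2.934 × 10^-3 mol (1:1 ratio)
[HNO3]_dilute = 2.934 × 10^-3 / 0.01000 = 0.2934 mol/L
Dilution factor = 500.0 / 20.16 = 24.80
[HNO3]_stock = 0.2934 × 24.80 = 7.276 mol/L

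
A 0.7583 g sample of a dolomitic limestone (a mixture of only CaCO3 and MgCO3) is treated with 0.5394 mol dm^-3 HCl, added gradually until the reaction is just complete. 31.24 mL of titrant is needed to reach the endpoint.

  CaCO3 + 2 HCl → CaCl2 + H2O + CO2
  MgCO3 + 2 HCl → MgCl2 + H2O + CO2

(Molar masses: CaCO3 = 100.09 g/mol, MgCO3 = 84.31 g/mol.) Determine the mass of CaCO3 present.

0.3042 g

n(HCl) = 0.03124 × 0.5394 = 0.01685 mol
Let x = n(CaCO3), y = n(MgCO3).
Titrant: 2x + 2y = 0.01685;  mass: 100.09x + 84.31y = 0.7583
Solving, x = 3.039 × 10^-3 mol, y = 5.387 × 10^-3 mol
mass of CaCO3 = 3.039 × 10^-3 × 100.09 = 0.3042 g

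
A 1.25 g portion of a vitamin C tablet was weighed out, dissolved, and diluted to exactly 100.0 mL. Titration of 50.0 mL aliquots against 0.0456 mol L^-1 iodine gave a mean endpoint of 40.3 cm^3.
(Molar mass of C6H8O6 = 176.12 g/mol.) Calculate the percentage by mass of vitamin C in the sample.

51.8 %

C6H8O6 + I2 → C6H6O6 + 2 HI
n(I2) per titration = 0.0403 × 0.0456 = 1.84 × 10^-3 mol
n(C6H8O6) in each aliquot = 1.84 × 10^-3 mol (1:1 ratio)
n(C6H8O6) in the whole flask = 1.84 × 10^-3 × 100.0/50.0 = 3.68 × 10^-3 mol
mass of C6H8O6 = 3.68 × 10^-3 × 176.12 = 0.647 g
% C6H8O6 = 0.647 / 1.25 × 100 = 51.8 %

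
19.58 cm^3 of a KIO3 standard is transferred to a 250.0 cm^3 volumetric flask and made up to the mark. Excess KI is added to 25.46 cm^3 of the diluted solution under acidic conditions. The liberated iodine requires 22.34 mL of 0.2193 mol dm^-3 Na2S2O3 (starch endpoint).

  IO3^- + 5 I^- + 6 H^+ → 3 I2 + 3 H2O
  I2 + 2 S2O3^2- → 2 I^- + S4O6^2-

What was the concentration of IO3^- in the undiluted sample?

n(S2O3^2-) = 0.02234 × 0.2193 = 4.899 × 10^-3 mol
n(I2) = n(S2O3^2-)/2 = 2.450 × 10^-3 mol
From the 1:3 ratio, n(IO3^-) in the aliquot = 1/3 × 2.450 × 10^-3 = 8.165 × 10^-4 mol
[IO3^-]_dilute = 8.165 × 10^-4 / 0.02546 = 0.03207 mol/L
[IO3^-]_original = 0.03207 × 250.0/19.58 = 0.4095 mol/L

0.4095 mol/L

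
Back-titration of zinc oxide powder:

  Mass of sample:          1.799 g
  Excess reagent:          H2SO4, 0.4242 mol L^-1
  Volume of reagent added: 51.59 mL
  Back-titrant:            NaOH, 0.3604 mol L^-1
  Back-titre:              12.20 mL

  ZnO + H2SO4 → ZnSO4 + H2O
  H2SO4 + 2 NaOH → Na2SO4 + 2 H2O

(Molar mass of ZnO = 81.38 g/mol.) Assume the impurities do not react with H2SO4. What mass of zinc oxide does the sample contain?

1.602 g

n(H2SO4) added = 0.05159 × 0.4242 = 0.02188 mol
n(NaOH) used in back-titration = 0.01220 × 0.3604 = 4.397 × 10^-3 mol
From the 1:2 ratio, n(H2SO4) left over = 1/2 × 4.397 × 10^-3 = 2.198 × 10^-3 mol
n(H2SO4) consumed by analyte = 0.02188 − 2.198 × 10^-3 = 0.01969 mol
n(ZnO) = 0.01969 mol (1:1 ratio)
mass of ZnO = 0.01969 × 81.38 = 1.602 g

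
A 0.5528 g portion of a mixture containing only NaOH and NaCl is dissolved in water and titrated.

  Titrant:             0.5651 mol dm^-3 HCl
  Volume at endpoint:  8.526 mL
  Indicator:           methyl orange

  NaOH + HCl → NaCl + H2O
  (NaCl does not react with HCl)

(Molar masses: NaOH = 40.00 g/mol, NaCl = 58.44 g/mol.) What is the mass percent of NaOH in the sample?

n(HCl) = 0.008526 × 0.5651 = 4.818 × 10^-3 mol
Let x = n(NaOH), y = n(NaCl).
Titrant: 1x = 4.818 × 10^-3;  mass: 40.00x + 58.44y = 0.5528
Solving, x = 4.818 × 10^-3 mol, y = 6.162 × 10^-3 mol
mass of NaOH = 4.818 × 10^-3 × 40.00 = 0.1927 g
% NaOH = 0.1927 / 0.5528 × 100 = 34.86 %

34.86 %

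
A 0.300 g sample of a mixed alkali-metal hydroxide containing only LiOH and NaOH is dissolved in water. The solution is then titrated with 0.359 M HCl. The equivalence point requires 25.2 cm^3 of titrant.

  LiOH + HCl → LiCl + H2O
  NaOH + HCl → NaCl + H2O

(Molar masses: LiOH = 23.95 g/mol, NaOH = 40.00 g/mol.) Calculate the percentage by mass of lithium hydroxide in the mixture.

30.8 %

n(HCl) = 0.0252 × 0.359 = 9.05 × 10^-3 mol
Let x = n(LiOH), y = n(NaOH).
Titrant: 1x + 1y = 9.05 × 10^-3;  mass: 23.95x + 40.00y = 0.300
Solving, x = 3.85 × 10^-3 mol, y = 5.19 × 10^-3 mol
mass of LiOH = 3.85 × 10^-3 × 23.95 = 0.0923 g
% LiOH = 0.0923 / 0.300 × 100 = 30.8 %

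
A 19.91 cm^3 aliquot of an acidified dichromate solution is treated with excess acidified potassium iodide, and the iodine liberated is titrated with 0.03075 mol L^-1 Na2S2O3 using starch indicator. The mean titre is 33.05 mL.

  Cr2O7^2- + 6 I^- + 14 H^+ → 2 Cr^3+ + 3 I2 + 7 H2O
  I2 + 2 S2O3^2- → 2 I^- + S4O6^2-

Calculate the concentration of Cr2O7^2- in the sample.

0.008507 mol/L

n(S2O3^2-) = 0.03305 × 0.03075 = 1.016 × 10^-3 mol
n(I2) = n(S2O3^2-)/2 = 5.081 × 10^-4 mol
From the 1:3 ratio, n(Cr2O7^2-) in the aliquot = 1/3 × 5.081 × 10^-4 = 1.694 × 10^-4 mol
[Cr2O7^2-] = 1.694 × 10^-4 / 0.01991 = 0.008507 mol/L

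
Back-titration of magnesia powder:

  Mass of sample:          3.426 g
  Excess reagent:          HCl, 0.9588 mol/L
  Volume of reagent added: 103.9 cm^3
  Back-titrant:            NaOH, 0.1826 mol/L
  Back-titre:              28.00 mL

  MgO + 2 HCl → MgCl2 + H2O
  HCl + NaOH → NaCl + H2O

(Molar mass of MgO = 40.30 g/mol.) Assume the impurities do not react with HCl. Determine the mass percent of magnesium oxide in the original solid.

n(HCl) added = 0.1039 × 0.9588 = 0.09962 mol
n(NaOH) used in back-titration = 0.02800 × 0.1826 = 5.113 × 10^-3 mol
n(HCl) left over = 5.113 × 10^-3 mol (1:1 ratio)
n(HCl) consumed by analyte = 0.09962 − 5.113 × 10^-3 = 0.09451 mol
From the 1:2 ratio, n(MgO) = 1/2 × 0.09451 = 0.04725 mol
mass of MgO = 0.04725 × 40.30 = 1.904 g
% MgO = 1.904 / 3.426 × 100 = 55.58 %

55.58 %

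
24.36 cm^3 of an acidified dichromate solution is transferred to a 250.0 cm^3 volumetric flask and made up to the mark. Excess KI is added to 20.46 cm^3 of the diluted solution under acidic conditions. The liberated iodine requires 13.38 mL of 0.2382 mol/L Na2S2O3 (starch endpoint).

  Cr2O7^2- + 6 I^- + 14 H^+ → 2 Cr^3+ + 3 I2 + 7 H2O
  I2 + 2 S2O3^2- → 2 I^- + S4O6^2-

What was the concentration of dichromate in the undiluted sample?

n(S2O3^2-) = 0.01338 × 0.2382 = 3.187 × 10^-3 mol
n(I2) = n(S2O3^2-)/2 = 1.594 × 10^-3 mol
From the 1:3 ratio, n(Cr2O7^2-) in the aliquot = 1/3 × 1.594 × 10^-3 = 5.312 × 10^-4 mol
[Cr2O7^2-]_dilute = 5.312 × 10^-4 / 0.02046 = 0.02596 mol/L
[Cr2O7^2-]_original = 0.02596 × 250.0/24.36 = 0.2664 mol/L

0.2664 mol/L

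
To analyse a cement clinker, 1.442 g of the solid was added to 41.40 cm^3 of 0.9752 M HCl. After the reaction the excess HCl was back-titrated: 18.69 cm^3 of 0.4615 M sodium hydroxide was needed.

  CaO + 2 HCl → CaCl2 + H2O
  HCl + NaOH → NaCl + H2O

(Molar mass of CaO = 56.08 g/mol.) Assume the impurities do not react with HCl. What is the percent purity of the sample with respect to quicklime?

61.73 %

n(HCl) added = 0.04140 × 0.9752 = 0.04037 mol
n(NaOH) used in back-titration = 0.01869 × 0.4615 = 8.625 × 10^-3 mol
n(HCl) left over = 8.625 × 10^-3 mol (1:1 ratio)
n(HCl) consumed by analyte = 0.04037 − 8.625 × 10^-3 = 0.03175 mol
From the 1:2 ratio, n(CaO) = 1/2 × 0.03175 = 0.01587 mol
mass of CaO = 0.01587 × 56.08 = 0.8902 g
% CaO = 0.8902 / 1.442 × 100 = 61.73 %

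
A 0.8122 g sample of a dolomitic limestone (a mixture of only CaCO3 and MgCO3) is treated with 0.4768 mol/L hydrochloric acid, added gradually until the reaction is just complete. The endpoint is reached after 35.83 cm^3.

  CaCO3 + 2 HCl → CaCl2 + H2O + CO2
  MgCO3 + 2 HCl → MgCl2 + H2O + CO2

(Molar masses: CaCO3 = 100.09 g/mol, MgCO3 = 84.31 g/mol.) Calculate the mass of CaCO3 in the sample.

0.5838 g

n(HCl) = 0.03583 × 0.4768 = 0.01708 mol
Let x = n(CaCO3), y = n(MgCO3).
Titrant: 2x + 2y = 0.01708;  mass: 100.09x + 84.31y = 0.8122
Solving, x = 5.832 × 10^-3 mol, y = 2.710 × 10^-3 mol
mass of CaCO3 = 5.832 × 10^-3 × 100.09 = 0.5838 g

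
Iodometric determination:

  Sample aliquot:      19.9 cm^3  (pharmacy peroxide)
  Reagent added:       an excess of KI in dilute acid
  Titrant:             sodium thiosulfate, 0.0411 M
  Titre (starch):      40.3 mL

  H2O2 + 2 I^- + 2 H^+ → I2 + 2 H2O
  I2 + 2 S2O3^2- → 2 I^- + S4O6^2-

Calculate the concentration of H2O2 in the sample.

n(S2O3^2-) = 0.0403 × 0.0411 = 1.66 × 10^-3 mol
n(I2) = n(S2O3^2-)/2 = 8.28 × 10^-4 mol
n(H2O2) in the aliquot = 8.28 × 10^-4 mol (1:1 ratio)
[H2O2] = 8.28 × 10^-4 / 0.0199 = 0.0416 mol/L

0.0416 M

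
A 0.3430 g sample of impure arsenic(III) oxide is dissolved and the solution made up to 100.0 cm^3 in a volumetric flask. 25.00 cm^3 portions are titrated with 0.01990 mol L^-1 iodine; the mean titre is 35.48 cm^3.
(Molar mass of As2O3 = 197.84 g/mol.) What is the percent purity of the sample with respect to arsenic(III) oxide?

As2O3 + 2 I2 + 2 H2O → As2O5 + 4 HI
n(I2) per titration = 0.03548 × 0.01990 = 7.061 × 10^-4 mol
From the 1:2 ratio, n(As2O3) in each aliquot = 1/2 × 7.061 × 10^-4 = 3.530 × 10^-4 mol
n(As2O3) in the whole flask = 3.530 × 10^-4 × 100.0/25.00 = 1.412 × 10^-3 mol
mass of As2O3 = 1.412 × 10^-3 × 197.84 = 0.2794 g
% As2O3 = 0.2794 / 0.3430 × 100 = 81.45 %

81.45 %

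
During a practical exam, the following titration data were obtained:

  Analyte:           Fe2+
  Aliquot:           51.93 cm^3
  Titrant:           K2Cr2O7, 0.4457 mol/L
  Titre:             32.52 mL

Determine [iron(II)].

1.675 mol/L

Cr2O7^2- + 6 Fe^2+ + 14 H^+ → 2 Cr^3+ + 6 Fe^3+ + 7 H2O
n(K2Cr2O7) = 0.03252 L × 0.4457 mol/L = 0.01449 mol
From the 6:1 mole ratio, n(Fe2+) = 6/1 × 0.01449 = 0.08696 mol
[Fe2+] = 0.08696 mol / 0.05193 L = 1.675 mol/L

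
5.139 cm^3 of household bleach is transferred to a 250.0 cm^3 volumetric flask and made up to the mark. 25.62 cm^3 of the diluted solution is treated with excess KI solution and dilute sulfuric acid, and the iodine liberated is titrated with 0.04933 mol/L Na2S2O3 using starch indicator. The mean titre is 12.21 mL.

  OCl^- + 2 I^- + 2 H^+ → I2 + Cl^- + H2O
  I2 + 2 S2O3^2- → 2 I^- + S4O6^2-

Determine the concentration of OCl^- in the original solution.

0.5718 mol/L

n(S2O3^2-) = 0.01221 × 0.04933 = 6.023 × 10^-4 mol
n(I2) = n(S2O3^2-)/2 = 3.012 × 10^-4 mol
n(OCl^-) in the aliquot = 3.012 × 10^-4 mol (1:1 ratio)
[OCl^-]_dilute = 3.012 × 10^-4 / 0.02562 = 0.01175 mol/L
[OCl^-]_original = 0.01175 × 250.0/5.139 = 0.5718 mol/L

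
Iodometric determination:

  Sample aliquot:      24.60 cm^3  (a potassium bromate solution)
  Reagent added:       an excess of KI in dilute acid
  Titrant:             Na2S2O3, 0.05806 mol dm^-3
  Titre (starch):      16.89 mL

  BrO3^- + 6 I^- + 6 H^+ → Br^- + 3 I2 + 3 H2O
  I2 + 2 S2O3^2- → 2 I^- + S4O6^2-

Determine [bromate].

n(S2O3^2-) = 0.01689 × 0.05806 = 9.806 × 10^-4 mol
n(I2) = n(S2O3^2-)/2 = 4.903 × 10^-4 mol
From the 1:3 ratio, n(BrO3^-) in the aliquot = 1/3 × 4.903 × 10^-4 = 1.634 × 10^-4 mol
[BrO3^-] = 1.634 × 10^-4 / 0.02460 = 0.006644 mol/L

0.006644 mol/L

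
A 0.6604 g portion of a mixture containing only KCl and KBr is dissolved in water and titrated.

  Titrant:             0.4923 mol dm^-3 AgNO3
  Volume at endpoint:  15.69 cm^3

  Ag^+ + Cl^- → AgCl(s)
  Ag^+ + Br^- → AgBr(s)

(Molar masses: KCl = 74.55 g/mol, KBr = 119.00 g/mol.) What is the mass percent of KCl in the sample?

n(AgNO3) = 0.01569 × 0.4923 = 7.724 × 10^-3 mol
Let x = n(KCl), y = n(KBr).
Titrant: 1x + 1y = 7.724 × 10^-3;  mass: 74.55x + 119.00y = 0.6604
Solving, x = 5.822 × 10^-3 mol, y = 1.902 × 10^-3 mol
mass of KCl = 5.822 × 10^-3 × 74.55 = 0.4340 g
% KCl = 0.4340 / 0.6604 × 100 = 65.72 %

65.72 %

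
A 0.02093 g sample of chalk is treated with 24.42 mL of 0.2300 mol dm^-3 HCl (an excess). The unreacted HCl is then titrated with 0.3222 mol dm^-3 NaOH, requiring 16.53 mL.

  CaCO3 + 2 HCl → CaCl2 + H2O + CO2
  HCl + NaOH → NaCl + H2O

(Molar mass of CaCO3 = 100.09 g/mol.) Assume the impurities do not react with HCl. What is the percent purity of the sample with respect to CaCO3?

n(HCl) added = 0.02442 × 0.2300 = 5.617 × 10^-3 mol
n(NaOH) used in back-titration = 0.01653 × 0.3222 = 5.326 × 10^-3 mol
n(HCl) left over = 5.326 × 10^-3 mol (1:1 ratio)
n(HCl) consumed by analyte = 5.617 × 10^-3 − 5.326 × 10^-3 = 2.906 × 10^-4 mol
From the 1:2 ratio, n(CaCO3) = 1/2 × 2.906 × 10^-4 = 1.453 × 10^-4 mol
mass of CaCO3 = 1.453 × 10^-4 × 100.09 = 0.01454 g
% CaCO3 = 0.01454 / 0.02093 × 100 = 69.49 %

69.49 %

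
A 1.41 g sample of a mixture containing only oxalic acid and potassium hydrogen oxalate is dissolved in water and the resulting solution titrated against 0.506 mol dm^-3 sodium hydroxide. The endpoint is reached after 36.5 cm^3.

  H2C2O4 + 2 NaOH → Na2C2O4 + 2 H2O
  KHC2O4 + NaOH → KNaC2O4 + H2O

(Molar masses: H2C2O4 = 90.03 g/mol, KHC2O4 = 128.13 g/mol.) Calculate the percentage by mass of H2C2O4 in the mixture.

36.7 %

n(NaOH) = 0.0365 × 0.506 = 0.0185 mol
Let x = n(H2C2O4), y = n(KHC2O4).
Titrant: 2x + 1y = 0.0185;  mass: 90.03x + 128.13y = 1.41
Solving, x = 5.75 × 10^-3 mol, y = 6.96 × 10^-3 mol
mass of H2C2O4 = 5.75 × 10^-3 × 90.03 = 0.518 g
% H2C2O4 = 0.518 / 1.41 × 100 = 36.7 %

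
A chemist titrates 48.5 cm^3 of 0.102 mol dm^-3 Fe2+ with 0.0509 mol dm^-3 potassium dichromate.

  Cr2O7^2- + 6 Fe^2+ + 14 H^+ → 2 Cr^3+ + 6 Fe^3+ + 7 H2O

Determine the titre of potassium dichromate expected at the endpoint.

16.2 mL

n(Fe2+) = 0.0485 L × 0.102 mol/L = 4.95 × 10^-3 mol
From the 1:6 stoichiometry, n(K2Cr2O7) = 1/6 × 4.95 × 10^-3 = 8.24 × 10^-4 mol
V(K2Cr2O7) = 8.24 × 10^-4 mol / 0.0509 mol/L = 0.0162 L = 16.2 mL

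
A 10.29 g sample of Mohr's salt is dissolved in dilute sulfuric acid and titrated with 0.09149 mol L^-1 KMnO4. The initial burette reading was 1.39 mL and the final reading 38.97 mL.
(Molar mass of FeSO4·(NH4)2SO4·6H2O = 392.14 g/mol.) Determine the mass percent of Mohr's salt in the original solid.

MnO4^- + 5 Fe^2+ + 8 H^+ → Mn^2+ + 5 Fe^3+ + 4 H2O
n(KMnO4) = 0.03758 L × 0.09149 mol/L = 3.438 × 10^-3 mol
From the 5:1 ratio, n(FeSO4·(NH4)2SO4·6H2O) = 5/1 × 3.438 × 10^-3 = 0.01719 mol
mass of FeSO4·(NH4)2SO4·6H2O = 0.01719 × 392.14 g/mol = 6.741 g
% FeSO4·(NH4)2SO4·6H2O = 6.741 / 10.29 × 100 = 65.51 %

65.51 %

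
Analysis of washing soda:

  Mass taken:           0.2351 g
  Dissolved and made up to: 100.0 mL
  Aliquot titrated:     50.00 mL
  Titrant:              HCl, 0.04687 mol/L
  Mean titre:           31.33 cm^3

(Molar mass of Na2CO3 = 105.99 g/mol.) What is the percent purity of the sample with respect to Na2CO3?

66.20 %

Na2CO3 + 2 HCl → 2 NaCl + H2O + CO2
n(HCl) per titration = 0.03133 × 0.04687 = 1.468 × 10^-3 mol
From the 1:2 ratio, n(Na2CO3) in each aliquot = 1/2 × 1.468 × 10^-3 = 7.342 × 10^-4 mol
n(Na2CO3) in the whole flask = 7.342 × 10^-4 × 100.0/50.00 = 1.468 × 10^-3 mol
mass of Na2CO3 = 1.468 × 10^-3 × 105.99 = 0.1556 g
% Na2CO3 = 0.1556 / 0.2351 × 100 = 66.20 %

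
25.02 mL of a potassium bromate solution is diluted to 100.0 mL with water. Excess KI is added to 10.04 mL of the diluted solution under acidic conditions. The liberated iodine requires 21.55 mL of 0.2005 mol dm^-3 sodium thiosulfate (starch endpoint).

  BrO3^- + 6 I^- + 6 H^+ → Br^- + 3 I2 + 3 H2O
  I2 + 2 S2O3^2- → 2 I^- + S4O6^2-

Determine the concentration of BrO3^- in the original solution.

0.2867 mol/L

n(S2O3^2-) = 0.02155 × 0.2005 = 4.321 × 10^-3 mol
n(I2) = n(S2O3^2-)/2 = 2.160 × 10^-3 mol
From the 1:3 ratio, n(BrO3^-) in the aliquot = 1/3 × 2.160 × 10^-3 = 7.201 × 10^-4 mol
[BrO3^-]_dilute = 7.201 × 10^-4 / 0.01004 = 0.07173 mol/L
[BrO3^-]_original = 0.07173 × 100.0/25.02 = 0.2867 mol/L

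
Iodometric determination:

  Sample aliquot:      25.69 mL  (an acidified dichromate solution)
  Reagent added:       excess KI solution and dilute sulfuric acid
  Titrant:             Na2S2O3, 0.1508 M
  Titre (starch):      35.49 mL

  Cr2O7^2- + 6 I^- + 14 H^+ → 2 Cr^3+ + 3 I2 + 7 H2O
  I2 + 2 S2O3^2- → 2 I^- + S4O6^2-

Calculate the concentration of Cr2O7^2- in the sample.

0.03472 M

n(S2O3^2-) = 0.03549 × 0.1508 = 5.352 × 10^-3 mol
n(I2) = n(S2O3^2-)/2 = 2.676 × 10^-3 mol
From the 1:3 ratio, n(Cr2O7^2-) in the aliquot = 1/3 × 2.676 × 10^-3 = 8.920 × 10^-4 mol
[Cr2O7^2-] = 8.920 × 10^-4 / 0.02569 = 0.03472 mol/L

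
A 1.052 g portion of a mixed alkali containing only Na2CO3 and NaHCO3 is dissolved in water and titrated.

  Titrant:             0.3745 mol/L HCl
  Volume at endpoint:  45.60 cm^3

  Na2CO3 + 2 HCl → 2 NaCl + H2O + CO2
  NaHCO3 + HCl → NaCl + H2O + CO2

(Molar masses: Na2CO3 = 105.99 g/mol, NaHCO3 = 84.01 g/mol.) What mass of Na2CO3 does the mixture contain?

0.6538 g

n(HCl) = 0.04560 × 0.3745 = 0.01708 mol
Let x = n(Na2CO3), y = n(NaHCO3).
Titrant: 2x + 1y = 0.01708;  mass: 105.99x + 84.01y = 1.052
Solving, x = 6.169 × 10^-3 mol, y = 4.739 × 10^-3 mol
mass of Na2CO3 = 6.169 × 10^-3 × 105.99 = 0.6538 g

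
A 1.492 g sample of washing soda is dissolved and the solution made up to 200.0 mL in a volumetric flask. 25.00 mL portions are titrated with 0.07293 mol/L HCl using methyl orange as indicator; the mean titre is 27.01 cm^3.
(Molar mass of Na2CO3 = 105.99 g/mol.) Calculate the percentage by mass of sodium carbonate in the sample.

55.97 %

Na2CO3 + 2 HCl → 2 NaCl + H2O + CO2
n(HCl) per titration = 0.02701 × 0.07293 = 1.970 × 10^-3 mol
From the 1:2 ratio, n(Na2CO3) in each aliquot = 1/2 × 1.970 × 10^-3 = 9.849 × 10^-4 mol
n(Na2CO3) in the whole flask = 9.849 × 10^-4 × 200.0/25.00 = 7.879 × 10^-3 mol
mass of Na2CO3 = 7.879 × 10^-3 × 105.99 = 0.8351 g
% Na2CO3 = 0.8351 / 1.492 × 100 = 55.97 %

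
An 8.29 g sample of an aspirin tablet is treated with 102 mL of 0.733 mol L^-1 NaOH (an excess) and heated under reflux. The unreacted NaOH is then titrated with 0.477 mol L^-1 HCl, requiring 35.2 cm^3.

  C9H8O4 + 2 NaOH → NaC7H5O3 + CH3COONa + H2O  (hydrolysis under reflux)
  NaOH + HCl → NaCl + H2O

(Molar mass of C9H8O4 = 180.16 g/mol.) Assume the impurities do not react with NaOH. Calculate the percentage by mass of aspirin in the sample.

63.0 %

n(NaOH) added = 0.102 × 0.733 = 0.0748 mol
n(HCl) used in back-titration = 0.0352 × 0.477 = 0.0168 mol
n(NaOH) left over = 0.0168 mol (1:1 ratio)
n(NaOH) consumed by analyte = 0.0748 − 0.0168 = 0.0580 mol
From the 1:2 ratio, n(C9H8O4) = 1/2 × 0.0580 = 0.0290 mol
mass of C9H8O4 = 0.0290 × 180.16 = 5.22 g
% C9H8O4 = 5.22 / 8.29 × 100 = 63.0 %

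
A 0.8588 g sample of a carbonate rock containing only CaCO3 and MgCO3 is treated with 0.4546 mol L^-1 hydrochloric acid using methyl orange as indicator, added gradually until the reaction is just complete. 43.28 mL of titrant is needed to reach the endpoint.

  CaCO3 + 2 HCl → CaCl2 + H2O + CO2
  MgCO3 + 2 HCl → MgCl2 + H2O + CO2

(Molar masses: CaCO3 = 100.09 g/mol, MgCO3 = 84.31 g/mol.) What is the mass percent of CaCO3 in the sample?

21.71 %

n(HCl) = 0.04328 × 0.4546 = 0.01968 mol
Let x = n(CaCO3), y = n(MgCO3).
Titrant: 2x + 2y = 0.01968;  mass: 100.09x + 84.31y = 0.8588
Solving, x = 1.863 × 10^-3 mol, y = 7.975 × 10^-3 mol
mass of CaCO3 = 1.863 × 10^-3 × 100.09 = 0.1865 g
% CaCO3 = 0.1865 / 0.8588 × 100 = 21.71 %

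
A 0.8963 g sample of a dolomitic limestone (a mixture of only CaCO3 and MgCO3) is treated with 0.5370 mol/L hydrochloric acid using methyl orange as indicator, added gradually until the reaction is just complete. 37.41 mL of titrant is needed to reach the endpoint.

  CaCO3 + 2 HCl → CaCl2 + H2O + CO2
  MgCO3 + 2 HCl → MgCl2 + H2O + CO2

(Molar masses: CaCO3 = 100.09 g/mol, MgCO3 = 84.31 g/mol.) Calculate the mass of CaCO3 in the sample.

0.3136 g

n(HCl) = 0.03741 × 0.5370 = 0.02009 mol
Let x = n(CaCO3), y = n(MgCO3).
Titrant: 2x + 2y = 0.02009;  mass: 100.09x + 84.31y = 0.8963
Solving, x = 3.133 × 10^-3 mol, y = 6.911 × 10^-3 mol
mass of CaCO3 = 3.133 × 10^-3 × 100.09 = 0.3136 g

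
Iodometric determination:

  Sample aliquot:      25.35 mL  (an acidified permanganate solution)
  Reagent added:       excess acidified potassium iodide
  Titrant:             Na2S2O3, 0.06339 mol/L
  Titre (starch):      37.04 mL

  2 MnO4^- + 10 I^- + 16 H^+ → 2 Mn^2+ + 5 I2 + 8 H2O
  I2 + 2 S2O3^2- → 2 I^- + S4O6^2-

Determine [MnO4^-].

n(S2O3^2-) = 0.03704 × 0.06339 = 2.348 × 10^-3 mol
n(I2) = n(S2O3^2-)/2 = 1.174 × 10^-3 mol
From the 2:5 ratio, n(MnO4^-) in the aliquot = 2/5 × 1.174 × 10^-3 = 4.696 × 10^-4 mol
[MnO4^-] = 4.696 × 10^-4 / 0.02535 = 0.01852 mol/L

0.01852 mol/L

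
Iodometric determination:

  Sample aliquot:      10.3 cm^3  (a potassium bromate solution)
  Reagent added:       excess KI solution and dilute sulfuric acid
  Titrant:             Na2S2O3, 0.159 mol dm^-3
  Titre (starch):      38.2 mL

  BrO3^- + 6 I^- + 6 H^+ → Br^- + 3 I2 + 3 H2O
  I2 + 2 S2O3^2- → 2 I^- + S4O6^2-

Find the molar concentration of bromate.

n(S2O3^2-) = 0.0382 × 0.159 = 6.07 × 10^-3 mol
n(I2) = n(S2O3^2-)/2 = 3.04 × 10^-3 mol
From the 1:3 ratio, n(BrO3^-) in the aliquot = 1/3 × 3.04 × 10^-3 = 1.01 × 10^-3 mol
[BrO3^-] = 1.01 × 10^-3 / 0.0103 = 0.0983 mol/L

0.0983 mol/L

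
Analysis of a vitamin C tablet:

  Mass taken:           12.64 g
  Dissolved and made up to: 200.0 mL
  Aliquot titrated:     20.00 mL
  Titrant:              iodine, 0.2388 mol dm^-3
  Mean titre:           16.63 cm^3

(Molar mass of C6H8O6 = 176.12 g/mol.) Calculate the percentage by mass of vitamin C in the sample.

55.33 %

C6H8O6 + I2 → C6H6O6 + 2 HI
n(I2) per titration = 0.01663 × 0.2388 = 3.971 × 10^-3 mol
n(C6H8O6) in each aliquot = 3.971 × 10^-3 mol (1:1 ratio)
n(C6H8O6) in the whole flask = 3.971 × 10^-3 × 200.0/20.00 = 0.03971 mol
mass of C6H8O6 = 0.03971 × 176.12 = 6.994 g
% C6H8O6 = 6.994 / 12.64 × 100 = 55.33 %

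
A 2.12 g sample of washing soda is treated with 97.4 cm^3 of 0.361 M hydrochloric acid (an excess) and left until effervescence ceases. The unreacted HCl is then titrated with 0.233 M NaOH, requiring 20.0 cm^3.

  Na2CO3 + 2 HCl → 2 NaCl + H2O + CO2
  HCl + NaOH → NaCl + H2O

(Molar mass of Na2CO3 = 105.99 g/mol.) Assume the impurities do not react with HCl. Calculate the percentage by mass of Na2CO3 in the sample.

76.2 %

n(HCl) added = 0.0974 × 0.361 = 0.0352 mol
n(NaOH) used in back-titration = 0.0200 × 0.233 = 4.66 × 10^-3 mol
n(HCl) left over = 4.66 × 10^-3 mol (1:1 ratio)
n(HCl) consumed by analyte = 0.0352 − 4.66 × 10^-3 = 0.0305 mol
From the 1:2 ratio, n(Na2CO3) = 1/2 × 0.0305 = 0.0153 mol
mass of Na2CO3 = 0.0153 × 105.99 = 1.62 g
% Na2CO3 = 1.62 / 2.12 × 100 = 76.2 %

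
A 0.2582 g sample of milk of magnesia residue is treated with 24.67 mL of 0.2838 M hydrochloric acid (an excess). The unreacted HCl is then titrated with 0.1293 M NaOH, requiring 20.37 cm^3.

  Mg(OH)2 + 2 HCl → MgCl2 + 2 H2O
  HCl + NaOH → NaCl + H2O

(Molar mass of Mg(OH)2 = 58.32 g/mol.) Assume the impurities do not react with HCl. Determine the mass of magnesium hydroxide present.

n(HCl) added = 0.02467 × 0.2838 = 7.001 × 10^-3 mol
n(NaOH) used in back-titration = 0.02037 × 0.1293 = 2.634 × 10^-3 mol
n(HCl) left over = 2.634 × 10^-3 mol (1:1 ratio)
n(HCl) consumed by analyte = 7.001 × 10^-3 − 2.634 × 10^-3 = 4.368 × 10^-3 mol
From the 1:2 ratio, n(Mg(OH)2) = 1/2 × 4.368 × 10^-3 = 2.184 × 10^-3 mol
mass of Mg(OH)2 = 2.184 × 10^-3 × 58.32 = 0.1274 g

0.1274 g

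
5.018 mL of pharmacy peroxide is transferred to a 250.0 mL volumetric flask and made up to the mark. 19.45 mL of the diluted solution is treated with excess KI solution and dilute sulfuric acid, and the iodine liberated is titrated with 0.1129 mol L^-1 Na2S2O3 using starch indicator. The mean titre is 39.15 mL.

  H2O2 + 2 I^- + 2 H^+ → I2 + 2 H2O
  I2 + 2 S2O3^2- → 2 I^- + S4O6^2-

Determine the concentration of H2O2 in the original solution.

5.661 mol/L

n(S2O3^2-) = 0.03915 × 0.1129 = 4.420 × 10^-3 mol
n(I2) = n(S2O3^2-)/2 = 2.210 × 10^-3 mol
n(H2O2) in the aliquot = 2.210 × 10^-3 mol (1:1 ratio)
[H2O2]_dilute = 2.210 × 10^-3 / 0.01945 = 0.1136 mol/L
[H2O2]_original = 0.1136 × 250.0/5.018 = 5.661 mol/L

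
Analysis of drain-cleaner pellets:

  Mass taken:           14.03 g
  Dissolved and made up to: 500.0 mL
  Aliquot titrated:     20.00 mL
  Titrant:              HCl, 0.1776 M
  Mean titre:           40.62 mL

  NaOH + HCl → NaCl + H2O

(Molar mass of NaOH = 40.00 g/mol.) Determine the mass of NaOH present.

n(HCl) per titration = 0.04062 × 0.1776 = 7.214 × 10^-3 mol
n(NaOH) in each aliquot = 7.214 × 10^-3 mol (1:1 ratio)
n(NaOH) in the whole flask = 7.214 × 10^-3 × 500.0/20.00 = 0.1804 mol
mass of NaOH = 0.1804 × 40.00 = 7.214 g

7.214 g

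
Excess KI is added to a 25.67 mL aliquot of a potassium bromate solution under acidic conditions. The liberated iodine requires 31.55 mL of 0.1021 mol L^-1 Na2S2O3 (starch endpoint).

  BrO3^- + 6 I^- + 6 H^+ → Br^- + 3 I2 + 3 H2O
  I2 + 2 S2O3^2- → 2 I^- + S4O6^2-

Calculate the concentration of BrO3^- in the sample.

0.02091 mol/L

n(S2O3^2-) = 0.03155 × 0.1021 = 3.221 × 10^-3 mol
n(I2) = n(S2O3^2-)/2 = 1.611 × 10^-3 mol
From the 1:3 ratio, n(BrO3^-) in the aliquot = 1/3 × 1.611 × 10^-3 = 5.369 × 10^-4 mol
[BrO3^-] = 5.369 × 10^-4 / 0.02567 = 0.02091 mol/L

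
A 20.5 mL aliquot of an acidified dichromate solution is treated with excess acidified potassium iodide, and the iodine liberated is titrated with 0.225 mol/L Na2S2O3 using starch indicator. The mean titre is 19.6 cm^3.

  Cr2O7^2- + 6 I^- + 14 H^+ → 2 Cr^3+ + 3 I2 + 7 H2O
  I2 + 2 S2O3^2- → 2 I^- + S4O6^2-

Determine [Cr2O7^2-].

n(S2O3^2-) = 0.0196 × 0.225 = 4.41 × 10^-3 mol
n(I2) = n(S2O3^2-)/2 = 2.21 × 10^-3 mol
From the 1:3 ratio, n(Cr2O7^2-) in the aliquot = 1/3 × 2.21 × 10^-3 = 7.35 × 10^-4 mol
[Cr2O7^2-] = 7.35 × 10^-4 / 0.0205 = 0.0359 mol/L

0.0359 mol/L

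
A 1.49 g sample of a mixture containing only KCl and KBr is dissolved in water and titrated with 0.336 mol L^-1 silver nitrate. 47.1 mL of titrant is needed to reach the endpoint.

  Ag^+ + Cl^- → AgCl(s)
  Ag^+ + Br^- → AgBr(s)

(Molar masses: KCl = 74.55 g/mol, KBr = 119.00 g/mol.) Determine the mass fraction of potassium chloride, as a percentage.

44.3 %

n(AgNO3) = 0.0471 × 0.336 = 0.0158 mol
Let x = n(KCl), y = n(KBr).
Titrant: 1x + 1y = 0.0158;  mass: 74.55x + 119.00y = 1.49
Solving, x = 8.85 × 10^-3 mol, y = 6.98 × 10^-3 mol
mass of KCl = 8.85 × 10^-3 × 74.55 = 0.660 g
% KCl = 0.660 / 1.49 × 100 = 44.3 %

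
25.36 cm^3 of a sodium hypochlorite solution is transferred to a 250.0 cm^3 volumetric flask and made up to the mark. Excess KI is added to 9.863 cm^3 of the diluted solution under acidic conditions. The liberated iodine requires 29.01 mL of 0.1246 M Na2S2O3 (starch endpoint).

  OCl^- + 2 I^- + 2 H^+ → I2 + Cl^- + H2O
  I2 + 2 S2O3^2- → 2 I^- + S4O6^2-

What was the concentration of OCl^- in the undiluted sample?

n(S2O3^2-) = 0.02901 × 0.1246 = 3.615 × 10^-3 mol
n(I2) = n(S2O3^2-)/2 = 1.807 × 10^-3 mol
n(OCl^-) in the aliquot = 1.807 × 10^-3 mol (1:1 ratio)
[OCl^-]_dilute = 1.807 × 10^-3 / 0.009863 = 0.1832 mol/L
[OCl^-]_original = 0.1832 × 250.0/25.36 = 1.806 mol/L

1.806 M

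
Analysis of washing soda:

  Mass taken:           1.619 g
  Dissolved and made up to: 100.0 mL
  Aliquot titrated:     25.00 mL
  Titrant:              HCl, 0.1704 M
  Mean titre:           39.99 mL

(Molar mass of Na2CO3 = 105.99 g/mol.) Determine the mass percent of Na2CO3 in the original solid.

Na2CO3 + 2 HCl → 2 NaCl + H2O + CO2
n(HCl) per titration = 0.03999 × 0.1704 = 6.814 × 10^-3 mol
From the 1:2 ratio, n(Na2CO3) in each aliquot = 1/2 × 6.814 × 10^-3 = 3.407 × 10^-3 mol
n(Na2CO3) in the whole flask = 3.407 × 10^-3 × 100.0/25.00 = 0.01363 mol
mass of Na2CO3 = 0.01363 × 105.99 = 1.444 g
% Na2CO3 = 1.444 / 1.619 × 100 = 89.22 %

89.22 %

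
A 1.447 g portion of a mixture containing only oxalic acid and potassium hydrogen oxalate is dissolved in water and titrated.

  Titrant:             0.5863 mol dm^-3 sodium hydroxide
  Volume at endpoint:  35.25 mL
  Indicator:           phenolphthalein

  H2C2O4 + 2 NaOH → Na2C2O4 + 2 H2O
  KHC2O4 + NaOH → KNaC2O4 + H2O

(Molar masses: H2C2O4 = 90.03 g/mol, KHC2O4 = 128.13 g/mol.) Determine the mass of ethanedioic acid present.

0.6505 g

n(NaOH) = 0.03525 × 0.5863 = 0.02067 mol
Let x = n(H2C2O4), y = n(KHC2O4).
Titrant: 2x + 1y = 0.02067;  mass: 90.03x + 128.13y = 1.447
Solving, x = 7.225 × 10^-3 mol, y = 6.216 × 10^-3 mol
mass of H2C2O4 = 7.225 × 10^-3 × 90.03 = 0.6505 g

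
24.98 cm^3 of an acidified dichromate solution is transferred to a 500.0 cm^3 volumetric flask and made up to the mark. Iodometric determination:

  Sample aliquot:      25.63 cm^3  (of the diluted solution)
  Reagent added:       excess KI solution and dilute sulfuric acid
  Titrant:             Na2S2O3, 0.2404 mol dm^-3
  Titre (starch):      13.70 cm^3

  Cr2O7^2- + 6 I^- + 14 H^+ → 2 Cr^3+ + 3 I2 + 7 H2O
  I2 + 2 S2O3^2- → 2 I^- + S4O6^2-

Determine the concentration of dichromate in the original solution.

n(S2O3^2-) = 0.01370 × 0.2404 = 3.293 × 10^-3 mol
n(I2) = n(S2O3^2-)/2 = 1.647 × 10^-3 mol
From the 1:3 ratio, n(Cr2O7^2-) in the aliquot = 1/3 × 1.647 × 10^-3 = 5.489 × 10^-4 mol
[Cr2O7^2-]_dilute = 5.489 × 10^-4 / 0.02563 = 0.02142 mol/L
[Cr2O7^2-]_original = 0.02142 × 500.0/24.98 = 0.4287 mol/L

0.4287 mol/L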